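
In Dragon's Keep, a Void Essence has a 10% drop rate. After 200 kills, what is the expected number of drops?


Expected drops = kills * (drop_rate / 100)
= 200 * (10 / 100)
= 200 * 0.1
= 20.0

20.0 drops


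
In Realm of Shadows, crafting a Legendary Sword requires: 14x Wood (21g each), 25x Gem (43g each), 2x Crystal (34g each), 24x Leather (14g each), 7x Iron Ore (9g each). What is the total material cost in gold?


Cost breakdown:
  Wood: 14 * 21 = 294
  Gem: 25 * 43 = 1075
  Crystal: 2 * 34 = 68
  Leather: 24 * 14 = 336
  Iron Ore: 7 * 9 = 63
Total = 294 + 1075 + 68 + 336 + 63 = 1836

1836 gold


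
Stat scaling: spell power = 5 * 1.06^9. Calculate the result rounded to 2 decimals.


value = base * growth^level
= 5 * 1.06^9
= 5 * 1.689479
= 8.45

8.45 spell power


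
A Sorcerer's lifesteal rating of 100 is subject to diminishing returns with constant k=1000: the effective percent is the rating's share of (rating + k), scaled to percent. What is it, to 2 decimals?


effective% = rating / (rating + k) * 100
= 100 / (100 + 1000) * 100
= 100 / 1100 * 100
= 0.090909 * 100
= 9.09%

9.09%


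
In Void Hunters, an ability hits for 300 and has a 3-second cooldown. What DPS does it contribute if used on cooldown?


DPS = damage / cooldown
= 300 / 3
= 100.00

100.00 DPS


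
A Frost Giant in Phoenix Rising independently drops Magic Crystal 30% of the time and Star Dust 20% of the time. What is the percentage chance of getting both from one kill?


For independent events, P(both) = P(A) * P(B)
= 30% * 20%
= 600 / 100 %
= 6.0%

6.0%


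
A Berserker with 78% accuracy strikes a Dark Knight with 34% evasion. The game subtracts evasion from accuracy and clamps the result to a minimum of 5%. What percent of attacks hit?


accuracy - evasion = 78 - 34 = 44
Apply floor: max(44, 5) = 44
Hit chance = 44%

44%


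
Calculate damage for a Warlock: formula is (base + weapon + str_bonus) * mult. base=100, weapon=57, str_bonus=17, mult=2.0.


Sum base + weapon + str = 100 + 57 + 17 = 174
Multiply by 2.0:
174 * 2.0 = 348.0

348.0 damage


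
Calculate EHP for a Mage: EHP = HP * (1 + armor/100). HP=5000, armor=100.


EHP = 5000 * (1 + 100/100)
= 5000 * (1 + 1.0)
= 5000 * 2.0
= 10000.0

10000.0 EHP


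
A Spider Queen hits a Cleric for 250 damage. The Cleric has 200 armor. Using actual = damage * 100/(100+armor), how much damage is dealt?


actual = 250 * 100 / (100 + 200)
= 250 * 100 / 300
= 25000 / 300
= 83.33

83.33 damage


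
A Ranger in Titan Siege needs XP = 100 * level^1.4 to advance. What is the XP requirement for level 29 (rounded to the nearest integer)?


XP = 100 * level^1.4
Substitute level = 29:
XP = 100 * 29^1.4
= 100 * 111.5211
= 11152

11152 XP


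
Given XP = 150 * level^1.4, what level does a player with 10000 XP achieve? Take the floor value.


XP = 150 * level^1.4, so level = (XP / 150)^(1/1.4)
= (10000 / 150)^(1/1.4)
= 66.6667^0.7143
= 20.0813
Floor: level = 20

level 20


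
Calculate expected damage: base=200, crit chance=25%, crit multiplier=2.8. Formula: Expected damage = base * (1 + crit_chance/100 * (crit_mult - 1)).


E[dmg] = base * (1 + crit_chance * (crit_mult - 1))
cc as decimal = 25/100 = 0.25
cm - 1 = 2.8 - 1 = 1.8
Bonus factor = 0.25 * 1.8 = 0.45
Total multiplier = 1 + 0.45 = 1.45
Expected damage = 200 * 1.45 = 290.00

290.00 damage


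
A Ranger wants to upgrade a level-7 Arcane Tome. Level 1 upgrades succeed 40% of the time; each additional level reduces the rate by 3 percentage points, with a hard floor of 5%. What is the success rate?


raw_rate = 40 - 3 * (7 - 1)
= 40 - 3 * 6
= 40 - 18
= 22
Apply floor: max(22, 5) = 22%

22%


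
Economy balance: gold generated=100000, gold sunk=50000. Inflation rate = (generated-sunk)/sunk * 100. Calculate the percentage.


Net gold = 100000 - 50000 = 50000
Inflation rate = net / sunk * 100 = 50000 / 50000 * 100
= 1.0 * 100
= 100.00%

100.00%


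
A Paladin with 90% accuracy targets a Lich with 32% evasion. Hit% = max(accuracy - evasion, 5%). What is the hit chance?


accuracy - evasion = 90 - 32 = 58
Apply floor: max(58, 5) = 58
Hit chance = 58%

58%


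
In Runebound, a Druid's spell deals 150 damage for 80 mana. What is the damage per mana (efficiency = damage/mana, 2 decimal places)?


Efficiency = damage / mana
= 150 / 80
= 1.88

1.88 dmg/mana


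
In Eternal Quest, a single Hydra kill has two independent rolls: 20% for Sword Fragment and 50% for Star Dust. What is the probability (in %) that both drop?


For independent events, P(both) = P(A) * P(B)
= 20% * 50%
= 1000 / 100 %
= 10.0%

10.0%


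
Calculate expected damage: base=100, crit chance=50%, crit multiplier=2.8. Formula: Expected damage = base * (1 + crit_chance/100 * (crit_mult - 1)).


E[dmg] = base * (1 + crit_chance * (crit_mult - 1))
cc as decimal = 50/100 = 0.5
cm - 1 = 2.8 - 1 = 1.8
Bonus factor = 0.5 * 1.8 = 0.9
Total multiplier = 1 + 0.9 = 1.9
Expected damage = 100 * 1.9 = 190.00

190.00 damage


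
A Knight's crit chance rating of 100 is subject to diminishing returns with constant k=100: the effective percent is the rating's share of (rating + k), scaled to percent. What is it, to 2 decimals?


effective% = rating / (rating + k) * 100
= 100 / (100 + 100) * 100
= 100 / 200 * 100
= 0.5 * 100
= 50.00%

50.00%


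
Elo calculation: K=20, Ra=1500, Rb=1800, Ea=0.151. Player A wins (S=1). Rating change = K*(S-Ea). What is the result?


Elo update: delta = K * (S - Ea), where S = 1 (wins)
S - Ea = 1 - 0.151 = 0.849
Rating change = 20 * 0.849
= 16.98

16.98 rating points


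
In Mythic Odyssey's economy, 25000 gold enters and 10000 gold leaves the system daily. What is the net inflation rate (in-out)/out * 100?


Net gold = 25000 - 10000 = 15000
Inflation rate = net / sunk * 100 = 15000 / 10000 * 100
= 1.5 * 100
= 150.00%

150.00%


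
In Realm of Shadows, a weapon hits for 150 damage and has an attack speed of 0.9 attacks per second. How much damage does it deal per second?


DPS = damage * attack_speed
= 150 * 0.9
= 135.0

135.0 DPS


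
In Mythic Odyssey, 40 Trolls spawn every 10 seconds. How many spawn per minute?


Spawns per minute = count * (60 / interval)
= 40 * (60 / 10)
= 40 * 6.0
= 240.0

240.0 per minute


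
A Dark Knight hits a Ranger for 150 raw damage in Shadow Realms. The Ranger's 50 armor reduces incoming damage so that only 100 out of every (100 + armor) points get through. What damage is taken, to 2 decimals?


actual = 150 * 100 / (100 + 50)
= 150 * 100 / 150
= 15000 / 150
= 100.00

100.00 damage


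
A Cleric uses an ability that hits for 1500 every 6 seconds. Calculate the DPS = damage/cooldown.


DPS = damage / cooldown
= 1500 / 6
= 250.00

250.00 DPS


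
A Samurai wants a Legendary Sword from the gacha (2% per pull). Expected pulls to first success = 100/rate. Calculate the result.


Expected pulls for a geometric distribution = 1/p = 100 / rate%
= 100 / 2
= 50.0

50.0 pulls


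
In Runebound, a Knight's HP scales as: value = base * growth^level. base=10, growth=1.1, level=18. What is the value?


value = base * growth^level
= 10 * 1.1^18
= 10 * 5.559917
= 55.60

55.60 HP


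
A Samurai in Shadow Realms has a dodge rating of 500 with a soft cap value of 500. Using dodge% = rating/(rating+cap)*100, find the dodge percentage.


dodge% = 500 / (500 + 500) * 100
= 500 / 1000 * 100
= 0.5 * 100
= 50.00%

50.00%


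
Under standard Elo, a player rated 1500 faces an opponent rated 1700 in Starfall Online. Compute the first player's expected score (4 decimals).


Elo expected score: Ea = 1/(1 + 10^((Rb-Ra)/400))
Rb - Ra = 1700 - 1500 = 200
(Rb-Ra)/400 = 200/400 = 0.5
10^0.5 = 3.162278
Ea = 1/(1 + 3.162278) = 1/4.162278 = 0.2403

0.2403


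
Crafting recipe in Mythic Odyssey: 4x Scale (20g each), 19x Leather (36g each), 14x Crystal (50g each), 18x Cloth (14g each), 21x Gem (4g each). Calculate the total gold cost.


Cost breakdown:
  Scale: 4 * 20 = 80
  Leather: 19 * 36 = 684
  Crystal: 14 * 50 = 700
  Cloth: 18 * 14 = 252
  Gem: 21 * 4 = 84
Total = 80 + 684 + 700 + 252 + 84 = 1800

1800 gold


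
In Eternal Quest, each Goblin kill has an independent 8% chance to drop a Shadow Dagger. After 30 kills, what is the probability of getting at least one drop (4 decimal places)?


P(at least one) = 1 - P(none) = 1 - (1-p)^n
p = 8/100 = 0.08
1 - p = 0.92
(1 - p)^30 = 0.92^30 = 0.081966
P(at least one) = 1 - 0.081966 = 0.9180

0.9180


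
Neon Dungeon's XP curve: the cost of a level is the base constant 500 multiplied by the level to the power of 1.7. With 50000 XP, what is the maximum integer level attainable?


XP = 500 * level^1.7, so level = (XP / 500)^(1/1.7)
= (50000 / 500)^(1/1.7)
= 100.0^0.5882
= 15.0131
Floor: level = 15

level 15


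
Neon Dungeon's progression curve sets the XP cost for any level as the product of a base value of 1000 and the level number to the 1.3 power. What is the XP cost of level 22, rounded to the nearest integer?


XP = 1000 * level^1.3
Substitute level = 22:
XP = 1000 * 22^1.3
= 1000 * 55.6096
= 55610

55610 XP


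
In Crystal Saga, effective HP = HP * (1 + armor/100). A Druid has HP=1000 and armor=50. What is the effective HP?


EHP = 1000 * (1 + 50/100)
= 1000 * (1 + 0.5)
= 1000 * 1.5
= 1500.0

1500.0 EHP


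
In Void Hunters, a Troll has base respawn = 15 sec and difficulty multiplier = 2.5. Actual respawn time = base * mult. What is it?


Respawn time = base * multiplier
= 15 * 2.5
= 37.5 seconds

37.5 seconds


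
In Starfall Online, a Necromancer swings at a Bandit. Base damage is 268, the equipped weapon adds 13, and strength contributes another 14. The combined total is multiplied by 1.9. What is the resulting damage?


Sum base + weapon + str = 268 + 13 + 14 = 295
Multiply by 1.9:
295 * 1.9 = 560.5

560.5 damage


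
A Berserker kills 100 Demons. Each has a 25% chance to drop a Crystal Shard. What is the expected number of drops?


Expected drops = kills * (drop_rate / 100)
= 100 * (25 / 100)
= 100 * 0.25
= 25.0

25.0 drops


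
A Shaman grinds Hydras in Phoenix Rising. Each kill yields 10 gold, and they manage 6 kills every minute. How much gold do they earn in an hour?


Gold per minute = 10 * 6 = 60
Gold per hour = 60 * 60 = 3600

3600 gold/hour


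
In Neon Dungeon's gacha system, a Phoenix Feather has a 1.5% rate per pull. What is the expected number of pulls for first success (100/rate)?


Expected pulls for a geometric distribution = 1/p = 100 / rate%
= 100 / 1.5
= 66.67

66.67 pulls


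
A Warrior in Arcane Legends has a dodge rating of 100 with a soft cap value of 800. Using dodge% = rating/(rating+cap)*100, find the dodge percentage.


dodge% = 100 / (100 + 800) * 100
= 100 / 900 * 100
= 0.111111 * 100
= 11.11%

11.11%


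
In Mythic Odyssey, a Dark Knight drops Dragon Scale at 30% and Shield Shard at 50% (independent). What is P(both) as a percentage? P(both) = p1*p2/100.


For independent events, P(both) = P(A) * P(B)
= 30% * 50%
= 1500 / 100 %
= 15.0%

15.0%


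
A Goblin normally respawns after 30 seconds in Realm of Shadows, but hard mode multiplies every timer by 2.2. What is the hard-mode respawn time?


Respawn time = base * multiplier
= 30 * 2.2
= 66.0 seconds

66.0 seconds


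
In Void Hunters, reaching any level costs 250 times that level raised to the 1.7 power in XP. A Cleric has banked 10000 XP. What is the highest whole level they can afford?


XP = 250 * level^1.7, so level = (XP / 250)^(1/1.7)
= (10000 / 250)^(1/1.7)
= 40.0^0.5882
= 8.7577
Floor: level = 8

level 8


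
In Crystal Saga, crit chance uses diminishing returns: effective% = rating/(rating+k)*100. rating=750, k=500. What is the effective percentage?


effective% = rating / (rating + k) * 100
= 750 / (750 + 500) * 100
= 750 / 1250 * 100
= 0.6 * 100
= 60.00%

60.00%


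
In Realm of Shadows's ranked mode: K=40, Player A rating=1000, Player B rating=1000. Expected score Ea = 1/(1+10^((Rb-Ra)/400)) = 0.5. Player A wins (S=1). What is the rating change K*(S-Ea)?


Elo update: delta = K * (S - Ea), where S = 1 (wins)
S - Ea = 1 - 0.5 = 0.5
Rating change = 40 * 0.5
= 20.00

20.00 rating points


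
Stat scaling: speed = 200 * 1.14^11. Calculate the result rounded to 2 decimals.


value = base * growth^level
= 200 * 1.14^11
= 200 * 4.226232
= 845.25

845.25 speed


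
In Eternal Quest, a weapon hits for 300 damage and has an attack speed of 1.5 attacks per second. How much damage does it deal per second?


DPS = damage * attack_speed
= 300 * 1.5
= 450.0

450.0 DPS


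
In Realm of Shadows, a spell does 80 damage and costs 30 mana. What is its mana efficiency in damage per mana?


Efficiency = damage / mana
= 80 / 30
= 2.67

2.67 dmg/mana


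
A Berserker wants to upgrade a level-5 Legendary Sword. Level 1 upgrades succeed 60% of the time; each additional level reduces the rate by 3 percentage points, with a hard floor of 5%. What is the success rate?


raw_rate = 60 - 3 * (5 - 1)
= 60 - 3 * 4
= 60 - 12
= 48
Apply floor: max(48, 5) = 48%

48%


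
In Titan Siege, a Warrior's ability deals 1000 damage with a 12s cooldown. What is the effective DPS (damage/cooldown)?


DPS = damage / cooldown
= 1000 / 12
= 83.33

83.33 DPS


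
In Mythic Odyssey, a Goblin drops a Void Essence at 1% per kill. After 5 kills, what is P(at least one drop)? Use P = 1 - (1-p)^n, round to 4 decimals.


P(at least one) = 1 - P(none) = 1 - (1-p)^n
p = 1/100 = 0.01
1 - p = 0.99
(1 - p)^5 = 0.99^5 = 0.950990
P(at least one) = 1 - 0.950990 = 0.0490

0.0490


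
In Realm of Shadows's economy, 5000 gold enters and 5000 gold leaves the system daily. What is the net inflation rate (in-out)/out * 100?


Net gold = 5000 - 5000 = 0
Inflation rate = net / sunk * 100 = 0 / 5000 * 100
= 0.0 * 100
= 0.00%

0.00%


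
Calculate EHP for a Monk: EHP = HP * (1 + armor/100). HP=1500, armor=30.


EHP = 1500 * (1 + 30/100)
= 1500 * (1 + 0.3)
= 1500 * 1.3
= 1950.0

1950.0 EHP


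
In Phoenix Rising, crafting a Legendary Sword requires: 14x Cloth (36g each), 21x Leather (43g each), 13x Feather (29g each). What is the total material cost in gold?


Cost breakdown:
  Cloth: 14 * 36 = 504
  Leather: 21 * 43 = 903
  Feather: 13 * 29 = 377
Total = 504 + 903 + 377 = 1784

1784 gold


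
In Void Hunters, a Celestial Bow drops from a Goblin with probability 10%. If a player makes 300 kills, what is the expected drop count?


Expected drops = kills * (drop_rate / 100)
= 300 * (10 / 100)
= 300 * 0.1
= 30.0

30.0 drops


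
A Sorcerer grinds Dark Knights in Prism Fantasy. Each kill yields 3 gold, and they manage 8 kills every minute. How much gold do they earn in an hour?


Gold per minute = 3 * 8 = 24
Gold per hour = 24 * 60 = 1440

1440 gold/hour


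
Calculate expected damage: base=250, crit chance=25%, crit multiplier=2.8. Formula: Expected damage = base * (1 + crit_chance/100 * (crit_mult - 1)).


E[dmg] = base * (1 + crit_chance * (crit_mult - 1))
cc as decimal = 25/100 = 0.25
cm - 1 = 2.8 - 1 = 1.8
Bonus factor = 0.25 * 1.8 = 0.45
Total multiplier = 1 + 0.45 = 1.45
Expected damage = 250 * 1.45 = 362.50

362.50 damage


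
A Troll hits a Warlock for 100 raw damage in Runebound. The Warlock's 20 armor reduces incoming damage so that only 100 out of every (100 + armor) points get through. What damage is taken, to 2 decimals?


actual = 100 * 100 / (100 + 20)
= 100 * 100 / 120
= 10000 / 120
= 83.33

83.33 damage


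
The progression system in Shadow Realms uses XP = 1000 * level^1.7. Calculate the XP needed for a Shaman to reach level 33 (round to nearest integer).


XP = 1000 * level^1.7
Substitute level = 33:
XP = 1000 * 33^1.7
= 1000 * 381.4817
= 381482

381482 XP


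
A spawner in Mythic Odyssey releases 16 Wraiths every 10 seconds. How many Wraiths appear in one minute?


Spawns per minute = count * (60 / interval)
= 16 * (60 / 10)
= 16 * 6.0
= 96.0

96.0 per minute


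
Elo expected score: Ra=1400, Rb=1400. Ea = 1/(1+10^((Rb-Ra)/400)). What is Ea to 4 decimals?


Elo expected score: Ea = 1/(1 + 10^((Rb-Ra)/400))
Rb - Ra = 1400 - 1400 = 0
(Rb-Ra)/400 = 0/400 = 0.0
10^0.0 = 1.0
Ea = 1/(1 + 1.0) = 1/2.0 = 0.5000

0.5000


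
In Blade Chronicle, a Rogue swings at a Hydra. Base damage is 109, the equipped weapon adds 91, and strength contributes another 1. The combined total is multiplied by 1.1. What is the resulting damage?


Sum base + weapon + str = 109 + 91 + 1 = 201
Multiply by 1.1:
201 * 1.1 = 221.1

221.1 damage


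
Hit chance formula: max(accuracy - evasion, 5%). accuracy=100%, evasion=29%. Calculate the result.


accuracy - evasion = 100 - 29 = 71
Apply floor: max(71, 5) = 71
Hit chance = 71%

71%


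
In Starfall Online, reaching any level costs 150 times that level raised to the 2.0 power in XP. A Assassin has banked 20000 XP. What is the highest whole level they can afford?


XP = 150 * level^2.0, so level = (XP / 150)^(1/2.0)
= (20000 / 150)^(1/2.0)
= 133.3333^0.5
= 11.547
Floor: level = 11

level 11


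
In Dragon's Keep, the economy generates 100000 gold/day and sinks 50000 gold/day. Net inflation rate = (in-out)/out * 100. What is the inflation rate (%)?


Net gold = 100000 - 50000 = 50000
Inflation rate = net / sunk * 100 = 50000 / 50000 * 100
= 1.0 * 100
= 100.00%

100.00%


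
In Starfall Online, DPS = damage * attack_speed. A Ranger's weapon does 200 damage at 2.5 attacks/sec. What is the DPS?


DPS = damage * attack_speed
= 200 * 2.5
= 500.0

500.0 DPS


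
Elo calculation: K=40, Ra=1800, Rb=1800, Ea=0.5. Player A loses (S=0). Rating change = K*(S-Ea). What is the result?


Elo update: delta = K * (S - Ea), where S = 0 (loses)
S - Ea = 0 - 0.5 = -0.5
Rating change = 40 * -0.5
= -20.00

-20.00 rating points


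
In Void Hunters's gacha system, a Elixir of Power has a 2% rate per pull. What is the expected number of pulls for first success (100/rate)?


Expected pulls for a geometric distribution = 1/p = 100 / rate%
= 100 / 2
= 50.0

50.0 pulls


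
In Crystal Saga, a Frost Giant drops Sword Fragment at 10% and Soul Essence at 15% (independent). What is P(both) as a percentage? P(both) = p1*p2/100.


For independent events, P(both) = P(A) * P(B)
= 10% * 15%
= 150 / 100 %
= 1.5%

1.5%


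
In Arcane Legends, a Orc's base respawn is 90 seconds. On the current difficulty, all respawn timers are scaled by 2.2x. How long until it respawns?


Respawn time = base * multiplier
= 90 * 2.2
= 198.0 seconds

198.0 seconds


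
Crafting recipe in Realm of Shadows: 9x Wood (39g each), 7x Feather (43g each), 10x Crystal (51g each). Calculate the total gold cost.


Cost breakdown:
  Wood: 9 * 39 = 351
  Feather: 7 * 43 = 301
  Crystal: 10 * 51 = 510
Total = 351 + 301 + 510 = 1162

1162 gold


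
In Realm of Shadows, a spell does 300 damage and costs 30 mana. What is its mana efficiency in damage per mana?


Efficiency = damage / mana
= 300 / 30
= 10.00

10.00 dmg/mana


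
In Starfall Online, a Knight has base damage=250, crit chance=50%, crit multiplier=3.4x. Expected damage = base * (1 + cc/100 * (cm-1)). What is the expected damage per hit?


E[dmg] = base * (1 + crit_chance * (crit_mult - 1))
cc as decimal = 50/100 = 0.5
cm - 1 = 3.4 - 1 = 2.4
Bonus factor = 0.5 * 2.4 = 1.2
Total multiplier = 1 + 1.2 = 2.2
Expected damage = 250 * 2.2 = 550.00

550.00 damage


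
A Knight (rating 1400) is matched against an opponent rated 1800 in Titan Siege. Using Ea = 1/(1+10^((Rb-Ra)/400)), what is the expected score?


Elo expected score: Ea = 1/(1 + 10^((Rb-Ra)/400))
Rb - Ra = 1800 - 1400 = 400
(Rb-Ra)/400 = 400/400 = 1.0
10^1.0 = 10.0
Ea = 1/(1 + 10.0) = 1/11.0 = 0.0909

0.0909


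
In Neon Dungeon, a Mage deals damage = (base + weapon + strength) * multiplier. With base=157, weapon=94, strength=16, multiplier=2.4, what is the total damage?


Sum base + weapon + str = 157 + 94 + 16 = 267
Multiply by 2.4:
267 * 2.4 = 640.8

640.8 damage


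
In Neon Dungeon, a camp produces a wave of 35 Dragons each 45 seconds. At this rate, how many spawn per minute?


Spawns per minute = count * (60 / interval)
= 35 * (60 / 45)
= 35 * 1.3333
= 46.67

46.67 per minute


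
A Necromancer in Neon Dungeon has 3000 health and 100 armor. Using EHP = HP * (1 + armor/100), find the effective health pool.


EHP = 3000 * (1 + 100/100)
= 3000 * (1 + 1.0)
= 3000 * 2.0
= 6000.0

6000.0 EHP


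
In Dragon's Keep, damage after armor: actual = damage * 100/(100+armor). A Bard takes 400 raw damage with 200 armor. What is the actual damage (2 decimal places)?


actual = 400 * 100 / (100 + 200)
= 400 * 100 / 300
= 40000 / 300
= 133.33

133.33 damage


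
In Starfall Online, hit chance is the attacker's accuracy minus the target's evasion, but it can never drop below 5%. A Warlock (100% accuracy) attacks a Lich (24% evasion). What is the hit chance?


accuracy - evasion = 100 - 24 = 76
Apply floor: max(76, 5) = 76
Hit chance = 76%

76%


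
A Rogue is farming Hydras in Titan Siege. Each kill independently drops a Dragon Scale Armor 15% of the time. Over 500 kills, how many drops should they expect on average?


Expected drops = kills * (drop_rate / 100)
= 500 * (15 / 100)
= 500 * 0.15
= 75.0

75.0 drops


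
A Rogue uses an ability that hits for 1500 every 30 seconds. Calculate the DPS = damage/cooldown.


DPS = damage / cooldown
= 1500 / 30
= 50.00

50.00 DPS


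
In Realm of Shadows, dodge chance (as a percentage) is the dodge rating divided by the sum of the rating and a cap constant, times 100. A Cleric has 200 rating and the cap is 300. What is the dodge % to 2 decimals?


dodge% = 200 / (200 + 300) * 100
= 200 / 500 * 100
= 0.4 * 100
= 40.00%

40.00%


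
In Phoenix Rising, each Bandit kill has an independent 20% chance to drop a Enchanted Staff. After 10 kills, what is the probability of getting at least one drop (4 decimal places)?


P(at least one) = 1 - P(none) = 1 - (1-p)^n
p = 20/100 = 0.2
1 - p = 0.8
(1 - p)^10 = 0.8^10 = 0.107374
P(at least one) = 1 - 0.107374 = 0.8926

0.8926


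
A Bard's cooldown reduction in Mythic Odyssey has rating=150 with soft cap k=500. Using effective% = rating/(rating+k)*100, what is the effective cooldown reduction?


effective% = rating / (rating + k) * 100
= 150 / (150 + 500) * 100
= 150 / 650 * 100
= 0.230769 * 100
= 23.08%

23.08%


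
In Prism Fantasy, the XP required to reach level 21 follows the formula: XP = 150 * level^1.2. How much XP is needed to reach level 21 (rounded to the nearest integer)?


XP = 150 * level^1.2
Substitute level = 21:
XP = 150 * 21^1.2
= 150 * 38.6067
= 5791

5791 XP


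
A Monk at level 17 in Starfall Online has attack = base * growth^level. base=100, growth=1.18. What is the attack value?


value = base * growth^level
= 100 * 1.18^17
= 100 * 16.672247
= 1667.22

1667.22 attack


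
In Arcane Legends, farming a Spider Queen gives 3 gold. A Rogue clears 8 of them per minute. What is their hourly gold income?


Gold per minute = 3 * 8 = 24
Gold per hour = 24 * 60 = 1440

1440 gold/hour


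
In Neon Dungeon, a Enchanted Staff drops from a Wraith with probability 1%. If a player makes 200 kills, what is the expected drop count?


Expected drops = kills * (drop_rate / 100)
= 200 * (1 / 100)
= 200 * 0.01
= 2.0

2.0 drops


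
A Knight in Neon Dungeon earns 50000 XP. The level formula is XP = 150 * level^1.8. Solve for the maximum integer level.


XP = 150 * level^1.8, so level = (XP / 150)^(1/1.8)
= (50000 / 150)^(1/1.8)
= 333.3333^0.5556
= 25.2115
Floor: level = 25

level 25


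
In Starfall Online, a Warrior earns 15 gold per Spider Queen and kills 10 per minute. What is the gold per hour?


Gold per minute = 15 * 10 = 150
Gold per hour = 150 * 60 = 9000

9000 gold/hour


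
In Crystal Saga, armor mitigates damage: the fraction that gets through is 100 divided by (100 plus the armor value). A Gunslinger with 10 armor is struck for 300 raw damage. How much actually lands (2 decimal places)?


actual = 300 * 100 / (100 + 10)
= 300 * 100 / 110
= 30000 / 110
= 272.73

272.73 damage


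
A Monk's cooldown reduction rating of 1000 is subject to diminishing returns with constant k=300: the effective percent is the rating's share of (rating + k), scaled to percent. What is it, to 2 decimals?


effective% = rating / (rating + k) * 100
= 1000 / (1000 + 300) * 100
= 1000 / 1300 * 100
= 0.769231 * 100
= 76.92%

76.92%


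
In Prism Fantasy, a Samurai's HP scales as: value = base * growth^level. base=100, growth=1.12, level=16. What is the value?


value = base * growth^level
= 100 * 1.12^16
= 100 * 6.130394
= 613.04

613.04 HP


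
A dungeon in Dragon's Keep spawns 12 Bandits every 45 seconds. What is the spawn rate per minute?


Spawns per minute = count * (60 / interval)
= 12 * (60 / 45)
= 12 * 1.3333
= 16.0

16.0 per minute


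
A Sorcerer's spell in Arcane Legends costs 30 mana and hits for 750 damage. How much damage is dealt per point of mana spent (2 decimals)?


Efficiency = damage / mana
= 750 / 30
= 25.00

25.00 dmg/mana


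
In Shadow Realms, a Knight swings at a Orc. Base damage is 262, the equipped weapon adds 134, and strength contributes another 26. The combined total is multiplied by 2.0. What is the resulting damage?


Sum base + weapon + str = 262 + 134 + 26 = 422
Multiply by 2.0:
422 * 2.0 = 844.0

844.0 damage


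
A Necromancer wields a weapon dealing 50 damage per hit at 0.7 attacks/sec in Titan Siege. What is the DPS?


DPS = damage * attack_speed
= 50 * 0.7
= 35.0

35.0 DPS


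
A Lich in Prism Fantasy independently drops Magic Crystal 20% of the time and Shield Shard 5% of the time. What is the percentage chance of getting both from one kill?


For independent events, P(both) = P(A) * P(B)
= 20% * 5%
= 100 / 100 %
= 1.0%

1.0%


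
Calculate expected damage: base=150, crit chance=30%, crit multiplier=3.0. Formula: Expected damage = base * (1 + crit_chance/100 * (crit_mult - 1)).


E[dmg] = base * (1 + crit_chance * (crit_mult - 1))
cc as decimal = 30/100 = 0.3
cm - 1 = 3.0 - 1 = 2.0
Bonus factor = 0.3 * 2.0 = 0.6
Total multiplier = 1 + 0.6 = 1.6
Expected damage = 150 * 1.6 = 240.00

240.00 damage


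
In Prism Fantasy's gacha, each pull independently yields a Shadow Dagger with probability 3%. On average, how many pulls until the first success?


Expected pulls for a geometric distribution = 1/p = 100 / rate%
= 100 / 3
= 33.33

33.33 pulls


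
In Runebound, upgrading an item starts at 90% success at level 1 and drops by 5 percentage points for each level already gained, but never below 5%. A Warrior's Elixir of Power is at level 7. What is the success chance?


raw_rate = 90 - 5 * (7 - 1)
= 90 - 5 * 6
= 90 - 30
= 60
Apply floor: max(60, 5) = 60%

60%


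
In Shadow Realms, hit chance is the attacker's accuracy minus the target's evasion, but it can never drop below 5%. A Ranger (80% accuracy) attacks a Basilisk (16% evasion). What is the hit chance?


accuracy - evasion = 80 - 16 = 64
Apply floor: max(64, 5) = 64
Hit chance = 64%

64%


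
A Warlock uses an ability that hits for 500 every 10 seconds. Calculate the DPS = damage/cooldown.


DPS = damage / cooldown
= 500 / 10
= 50.00

50.00 DPS


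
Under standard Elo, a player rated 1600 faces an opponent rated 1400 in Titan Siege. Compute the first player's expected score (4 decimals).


Elo expected score: Ea = 1/(1 + 10^((Rb-Ra)/400))
Rb - Ra = 1400 - 1600 = -200
(Rb-Ra)/400 = -200/400 = -0.5
10^-0.5 = 0.316228
Ea = 1/(1 + 0.316228) = 1/1.316228 = 0.7597

0.7597


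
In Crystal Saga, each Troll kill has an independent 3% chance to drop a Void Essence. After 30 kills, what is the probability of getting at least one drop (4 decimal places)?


P(at least one) = 1 - P(none) = 1 - (1-p)^n
p = 3/100 = 0.03
1 - p = 0.97
(1 - p)^30 = 0.97^30 = 0.401007
P(at least one) = 1 - 0.401007 = 0.5990

0.5990


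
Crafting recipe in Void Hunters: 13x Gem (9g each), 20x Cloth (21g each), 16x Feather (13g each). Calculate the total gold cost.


Cost breakdown:
  Gem: 13 * 9 = 117
  Cloth: 20 * 21 = 420
  Feather: 16 * 13 = 208
Total = 117 + 420 + 208 = 745

745 gold


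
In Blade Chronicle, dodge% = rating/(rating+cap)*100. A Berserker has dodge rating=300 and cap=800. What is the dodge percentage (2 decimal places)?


dodge% = 300 / (300 + 800) * 100
= 300 / 1100 * 100
= 0.272727 * 100
= 27.27%

27.27%


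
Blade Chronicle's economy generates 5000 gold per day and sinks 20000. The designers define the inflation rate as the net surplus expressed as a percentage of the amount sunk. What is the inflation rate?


Net gold = 5000 - 20000 = -15000
Inflation rate = net / sunk * 100 = -15000 / 20000 * 100
= -0.75 * 100
= -75.00%

-75.00%


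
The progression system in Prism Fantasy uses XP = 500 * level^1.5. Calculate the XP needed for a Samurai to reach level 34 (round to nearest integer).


XP = 500 * level^1.5
Substitute level = 34:
XP = 500 * 34^1.5
= 500 * 198.2524
= 99126

99126 XP


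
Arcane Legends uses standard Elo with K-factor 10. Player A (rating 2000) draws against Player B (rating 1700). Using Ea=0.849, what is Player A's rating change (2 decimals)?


Elo update: delta = K * (S - Ea), where S = 0.5 (draws)
S - Ea = 0.5 - 0.849 = -0.349
Rating change = 10 * -0.349
= -3.49

-3.49 rating points


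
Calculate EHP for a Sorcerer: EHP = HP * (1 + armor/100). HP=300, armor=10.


EHP = 300 * (1 + 10/100)
= 300 * (1 + 0.1)
= 300 * 1.1
= 330.0

330.0 EHP


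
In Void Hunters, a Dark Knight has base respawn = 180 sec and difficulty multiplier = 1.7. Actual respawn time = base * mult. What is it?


Respawn time = base * multiplier
= 180 * 1.7
= 306.0 seconds

306.0 seconds


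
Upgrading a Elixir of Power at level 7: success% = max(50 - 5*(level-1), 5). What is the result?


raw_rate = 50 - 5 * (7 - 1)
= 50 - 5 * 6
= 50 - 30
= 20
Apply floor: max(20, 5) = 20%

20%


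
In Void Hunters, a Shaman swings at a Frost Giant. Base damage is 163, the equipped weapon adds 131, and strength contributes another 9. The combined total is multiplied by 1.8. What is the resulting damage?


Sum base + weapon + str = 163 + 131 + 9 = 303
Multiply by 1.8:
303 * 1.8 = 545.4

545.4 damage


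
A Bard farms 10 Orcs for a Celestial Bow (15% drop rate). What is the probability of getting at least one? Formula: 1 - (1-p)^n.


P(at least one) = 1 - P(none) = 1 - (1-p)^n
p = 15/100 = 0.15
1 - p = 0.85
(1 - p)^10 = 0.85^10 = 0.196874
P(at least one) = 1 - 0.196874 = 0.8031

0.8031


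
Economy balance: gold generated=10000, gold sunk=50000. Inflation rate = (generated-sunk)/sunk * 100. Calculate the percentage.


Net gold = 10000 - 50000 = -40000
Inflation rate = net / sunk * 100 = -40000 / 50000 * 100
= -0.8 * 100
= -80.00%

-80.00%


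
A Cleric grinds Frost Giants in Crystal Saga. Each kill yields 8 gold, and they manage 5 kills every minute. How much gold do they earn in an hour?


Gold per minute = 8 * 5 = 40
Gold per hour = 40 * 60 = 2400

2400 gold/hour


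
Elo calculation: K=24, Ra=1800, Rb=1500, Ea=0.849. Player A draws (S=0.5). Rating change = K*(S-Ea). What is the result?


Elo update: delta = K * (S - Ea), where S = 0.5 (draws)
S - Ea = 0.5 - 0.849 = -0.349
Rating change = 24 * -0.349
= -8.38

-8.38 rating points


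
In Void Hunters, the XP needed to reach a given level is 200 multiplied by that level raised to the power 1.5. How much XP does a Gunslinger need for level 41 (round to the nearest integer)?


XP = 200 * level^1.5
Substitute level = 41:
XP = 200 * 41^1.5
= 200 * 262.5281
= 52506

52506 XP


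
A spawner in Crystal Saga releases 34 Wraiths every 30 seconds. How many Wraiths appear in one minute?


Spawns per minute = count * (60 / interval)
= 34 * (60 / 30)
= 34 * 2.0
= 68.0

68.0 per minute


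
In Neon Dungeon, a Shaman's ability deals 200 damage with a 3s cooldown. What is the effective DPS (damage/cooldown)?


DPS = damage / cooldown
= 200 / 3
= 66.67

66.67 DPS


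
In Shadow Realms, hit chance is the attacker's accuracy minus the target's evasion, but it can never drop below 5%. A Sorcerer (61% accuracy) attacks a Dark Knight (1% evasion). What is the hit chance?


accuracy - evasion = 61 - 1 = 60
Apply floor: max(60, 5) = 60
Hit chance = 60%

60%


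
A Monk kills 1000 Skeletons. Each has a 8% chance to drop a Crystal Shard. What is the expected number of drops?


Expected drops = kills * (drop_rate / 100)
= 1000 * (8 / 100)
= 1000 * 0.08
= 80.0

80.0 drops


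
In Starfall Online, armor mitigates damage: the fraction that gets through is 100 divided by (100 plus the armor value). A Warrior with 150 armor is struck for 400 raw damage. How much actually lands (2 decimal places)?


actual = 400 * 100 / (100 + 150)
= 400 * 100 / 250
= 40000 / 250
= 160.00

160.00 damage


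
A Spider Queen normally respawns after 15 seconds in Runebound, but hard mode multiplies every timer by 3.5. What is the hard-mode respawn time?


Respawn time = base * multiplier
= 15 * 3.5
= 52.5 seconds

52.5 seconds


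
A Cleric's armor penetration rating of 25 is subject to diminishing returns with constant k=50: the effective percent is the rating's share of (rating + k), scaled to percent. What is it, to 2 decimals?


effective% = rating / (rating + k) * 100
= 25 / (25 + 50) * 100
= 25 / 75 * 100
= 0.333333 * 100
= 33.33%

33.33%


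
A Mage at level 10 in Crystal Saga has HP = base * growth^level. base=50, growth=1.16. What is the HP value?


value = base * growth^level
= 50 * 1.16^10
= 50 * 4.411435
= 220.57

220.57 HP


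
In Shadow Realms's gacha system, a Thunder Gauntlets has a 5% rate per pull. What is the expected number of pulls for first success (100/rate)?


Expected pulls for a geometric distribution = 1/p = 100 / rate%
= 100 / 5
= 20.0

20.0 pulls


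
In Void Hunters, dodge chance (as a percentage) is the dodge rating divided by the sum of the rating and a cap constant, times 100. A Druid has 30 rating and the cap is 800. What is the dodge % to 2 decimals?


dodge% = 30 / (30 + 800) * 100
= 30 / 830 * 100
= 0.036145 * 100
= 3.61%

3.61%


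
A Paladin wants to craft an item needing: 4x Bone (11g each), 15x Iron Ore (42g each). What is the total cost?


Cost breakdown:
  Bone: 4 * 11 = 44
  Iron Ore: 15 * 42 = 630
Total = 44 + 630 = 674

674 gold


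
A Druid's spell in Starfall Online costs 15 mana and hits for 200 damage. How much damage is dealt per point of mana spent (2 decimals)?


Efficiency = damage / mana
= 200 / 15
= 13.33

13.33 dmg/mana


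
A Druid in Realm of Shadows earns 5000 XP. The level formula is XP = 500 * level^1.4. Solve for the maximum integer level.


XP = 500 * level^1.4, so level = (XP / 500)^(1/1.4)
= (5000 / 500)^(1/1.4)
= 10.0^0.7143
= 5.1795
Floor: level = 5

level 5


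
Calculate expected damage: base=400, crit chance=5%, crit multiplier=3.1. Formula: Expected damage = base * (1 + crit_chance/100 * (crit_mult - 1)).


E[dmg] = base * (1 + crit_chance * (crit_mult - 1))
cc as decimal = 5/100 = 0.05
cm - 1 = 3.1 - 1 = 2.1
Bonus factor = 0.05 * 2.1 = 0.105
Total multiplier = 1 + 0.105 = 1.105
Expected damage = 400 * 1.105 = 442.00

442.00 damage


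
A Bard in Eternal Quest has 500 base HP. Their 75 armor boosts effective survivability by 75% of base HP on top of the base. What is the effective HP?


EHP = 500 * (1 + 75/100)
= 500 * (1 + 0.75)
= 500 * 1.75
= 875.0

875.0 EHP


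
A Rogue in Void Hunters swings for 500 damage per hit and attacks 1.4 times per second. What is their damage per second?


DPS = damage * attack_speed
= 500 * 1.4
= 700.0

700.0 DPS


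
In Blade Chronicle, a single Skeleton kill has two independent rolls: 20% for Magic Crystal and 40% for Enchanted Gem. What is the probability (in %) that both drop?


For independent events, P(both) = P(A) * P(B)
= 20% * 40%
= 800 / 100 %
= 8.0%

8.0%


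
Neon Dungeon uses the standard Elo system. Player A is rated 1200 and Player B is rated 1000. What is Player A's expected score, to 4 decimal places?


Elo expected score: Ea = 1/(1 + 10^((Rb-Ra)/400))
Rb - Ra = 1000 - 1200 = -200
(Rb-Ra)/400 = -200/400 = -0.5
10^-0.5 = 0.316228
Ea = 1/(1 + 0.316228) = 1/1.316228 = 0.7597

0.7597


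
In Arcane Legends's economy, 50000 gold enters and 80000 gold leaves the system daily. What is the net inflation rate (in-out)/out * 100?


Net gold = 50000 - 80000 = -30000
Inflation rate = net / sunk * 100 = -30000 / 80000 * 100
= -0.375 * 100
= -37.50%

-37.50%


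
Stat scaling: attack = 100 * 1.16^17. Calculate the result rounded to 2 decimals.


value = base * growth^level
= 100 * 1.16^17
= 100 * 12.467685
= 1246.77

1246.77 attack


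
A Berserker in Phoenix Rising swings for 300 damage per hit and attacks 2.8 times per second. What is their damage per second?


DPS = damage * attack_speed
= 300 * 2.8
= 840.0

840.0 DPS


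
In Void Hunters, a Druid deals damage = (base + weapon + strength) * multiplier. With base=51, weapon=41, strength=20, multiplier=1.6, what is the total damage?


Sum base + weapon + str = 51 + 41 + 20 = 112
Multiply by 1.6:
112 * 1.6 = 179.2

179.2 damage


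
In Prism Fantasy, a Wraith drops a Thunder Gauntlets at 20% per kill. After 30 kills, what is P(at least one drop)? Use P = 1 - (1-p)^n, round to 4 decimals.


P(at least one) = 1 - P(none) = 1 - (1-p)^n
p = 20/100 = 0.2
1 - p = 0.8
(1 - p)^30 = 0.8^30 = 0.001238
P(at least one) = 1 - 0.001238 = 0.9988

0.9988


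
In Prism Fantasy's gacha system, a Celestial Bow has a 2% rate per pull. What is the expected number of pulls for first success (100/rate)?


Expected pulls for a geometric distribution = 1/p = 100 / rate%
= 100 / 2
= 50.0

50.0 pulls


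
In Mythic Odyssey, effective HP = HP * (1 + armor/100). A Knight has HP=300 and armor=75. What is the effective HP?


EHP = 300 * (1 + 75/100)
= 300 * (1 + 0.75)
= 300 * 1.75
= 525.0

525.0 EHP


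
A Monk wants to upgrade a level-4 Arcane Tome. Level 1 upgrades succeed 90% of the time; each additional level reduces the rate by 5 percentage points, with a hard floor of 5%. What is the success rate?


raw_rate = 90 - 5 * (4 - 1)
= 90 - 5 * 3
= 90 - 15
= 75
Apply floor: max(75, 5) = 75%

75%


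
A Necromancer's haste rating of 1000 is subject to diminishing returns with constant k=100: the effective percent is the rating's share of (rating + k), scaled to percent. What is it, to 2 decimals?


effective% = rating / (rating + k) * 100
= 1000 / (1000 + 100) * 100
= 1000 / 1100 * 100
= 0.909091 * 100
= 90.91%

90.91%


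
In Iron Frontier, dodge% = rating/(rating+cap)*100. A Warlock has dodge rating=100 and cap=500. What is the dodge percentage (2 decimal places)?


dodge% = 100 / (100 + 500) * 100
= 100 / 600 * 100
= 0.166667 * 100
= 16.67%

16.67%


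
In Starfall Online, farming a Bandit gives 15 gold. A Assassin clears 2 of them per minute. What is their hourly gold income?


Gold per minute = 15 * 2 = 30
Gold per hour = 30 * 60 = 1800

1800 gold/hour


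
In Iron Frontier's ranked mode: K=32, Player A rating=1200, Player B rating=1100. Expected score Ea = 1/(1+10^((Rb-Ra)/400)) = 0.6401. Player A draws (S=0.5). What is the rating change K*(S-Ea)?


Elo update: delta = K * (S - Ea), where S = 0.5 (draws)
S - Ea = 0.5 - 0.6401 = -0.1401
Rating change = 32 * -0.1401
= -4.48

-4.48 rating points


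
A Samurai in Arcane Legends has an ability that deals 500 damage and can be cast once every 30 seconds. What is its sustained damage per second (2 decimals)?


DPS = damage / cooldown
= 500 / 30
= 16.67

16.67 DPS


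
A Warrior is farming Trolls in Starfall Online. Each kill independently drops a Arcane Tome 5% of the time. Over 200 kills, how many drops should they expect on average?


Expected drops = kills * (drop_rate / 100)
= 200 * (5 / 100)
= 200 * 0.05
= 10.0

10.0 drops
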